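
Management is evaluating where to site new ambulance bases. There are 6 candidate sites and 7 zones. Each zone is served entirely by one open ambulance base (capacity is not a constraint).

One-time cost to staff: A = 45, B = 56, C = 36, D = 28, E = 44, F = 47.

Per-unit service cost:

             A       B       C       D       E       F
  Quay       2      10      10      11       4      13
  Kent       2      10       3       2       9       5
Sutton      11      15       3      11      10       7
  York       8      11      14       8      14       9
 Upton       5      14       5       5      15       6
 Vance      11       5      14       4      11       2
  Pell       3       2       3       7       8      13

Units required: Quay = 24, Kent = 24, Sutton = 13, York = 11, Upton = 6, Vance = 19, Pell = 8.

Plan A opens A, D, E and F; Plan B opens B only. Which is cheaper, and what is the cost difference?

Plan A is cheaper by 516.

Plan A: {A, D, E, F}: Quay→A 2·24=48, Kent→A 2·24=48, Sutton→F 7·13=91, York→A 8·11=88, Upton→A 5·6=30, Vance→F 2·19=38, Pell→A 3·8=24. Service 367; fixed 164; total 531.
Plan B: {B}: Quay→B 10·24=240, Kent→B 10·24=240, Sutton→B 15·13=195, York→B 11·11=121, Upton→B 14·6=84, Vance→B 5·19=95, Pell→B 2·8=16. Service 991; fixed 56; total 1047.
Difference: |531 − 1047| = 516.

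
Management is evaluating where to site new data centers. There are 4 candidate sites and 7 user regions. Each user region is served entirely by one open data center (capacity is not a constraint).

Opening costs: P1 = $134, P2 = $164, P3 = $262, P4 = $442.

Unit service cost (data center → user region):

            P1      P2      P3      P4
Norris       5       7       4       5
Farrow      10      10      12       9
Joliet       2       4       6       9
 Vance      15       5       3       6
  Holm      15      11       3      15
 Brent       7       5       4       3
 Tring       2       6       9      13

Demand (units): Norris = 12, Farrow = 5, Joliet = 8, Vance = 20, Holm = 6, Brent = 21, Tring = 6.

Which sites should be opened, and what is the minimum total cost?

Open P3 only; minimum total cost 634.

For any fixed open set, each user region goes to its cheapest open site; total = fixed + service.
{P3}: Norris→P3 4·12=48, Farrow→P3 12·5=60, Joliet→P3 6·8=48, Vance→P3 3·20=60, Holm→P3 3·6=18, Brent→P3 4·21=84, Tring→P3 9·6=54. Service 372; fixed 262; total 634.
{P2}: Norris→P2 7·12=84, Farrow→P2 10·5=50, Joliet→P2 4·8=32, Vance→P2 5·20=100, Holm→P2 11·6=66, Brent→P2 5·21=105, Tring→P2 6·6=36. Service 473; fixed 164; total 637.
{P1, P3}: service 288 + fixed 396 = 684
{P1, P2, P3, P4}: service 262 + fixed 1002 = 1264
(All 15 nonempty subsets were checked; P3 only is lowest.)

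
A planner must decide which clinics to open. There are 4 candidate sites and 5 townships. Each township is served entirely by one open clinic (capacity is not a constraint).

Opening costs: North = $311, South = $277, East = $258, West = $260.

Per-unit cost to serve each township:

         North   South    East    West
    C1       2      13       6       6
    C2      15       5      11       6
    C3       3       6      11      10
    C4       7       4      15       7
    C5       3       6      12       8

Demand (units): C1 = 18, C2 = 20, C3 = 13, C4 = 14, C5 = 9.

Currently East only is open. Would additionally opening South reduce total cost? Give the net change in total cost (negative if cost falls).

Yes — net change −116 (cost falls by 116).

Current service cost with {East}: 789.
Adding South: each township re-picks its cheapest; new service cost 396, saving 393.
Extra fixed cost: 277. Net change = 277 − 393 = -116.
(Totals: 1047 → 931.)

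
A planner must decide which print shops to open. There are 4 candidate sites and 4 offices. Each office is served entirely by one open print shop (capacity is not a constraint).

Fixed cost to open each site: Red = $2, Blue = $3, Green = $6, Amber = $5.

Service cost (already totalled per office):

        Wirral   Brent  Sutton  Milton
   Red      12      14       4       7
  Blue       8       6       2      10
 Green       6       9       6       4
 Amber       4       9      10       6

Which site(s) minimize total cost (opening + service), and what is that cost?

Open Blue and Amber; minimum total cost 26.

For any fixed open set, each office goes to its cheapest open site; total = fixed + service.
{Blue, Amber}: Wirral→Amber 4, Brent→Blue 6, Sutton→Blue 2, Milton→Amber 6. Service 18; fixed 8; total 26.
{Blue, Green}: service 18 + fixed 9 = 27
{Red, Blue}: service 23 + fixed 5 = 28
{Red, Blue, Green, Amber}: Wirral→Amber 4, Brent→Blue 6, Sutton→Blue 2, Milton→Green 4. Service 16; fixed 16; total 32.
No other subset beats 26.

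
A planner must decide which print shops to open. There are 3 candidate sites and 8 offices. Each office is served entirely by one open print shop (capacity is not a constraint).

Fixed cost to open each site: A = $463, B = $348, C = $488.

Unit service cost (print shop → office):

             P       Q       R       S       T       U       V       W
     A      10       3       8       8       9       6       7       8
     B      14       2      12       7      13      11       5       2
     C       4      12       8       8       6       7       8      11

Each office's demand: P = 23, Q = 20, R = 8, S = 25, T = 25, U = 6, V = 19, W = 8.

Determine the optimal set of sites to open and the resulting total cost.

For any fixed open set, each office goes to its cheapest open site; total = fixed + service.
{A}: P→A 10·23=230, Q→A 3·20=60, R→A 8·8=64, S→A 8·25=200, T→A 9·25=225, U→A 6·6=36, V→A 7·19=133, W→A 8·8=64. Service 1012; fixed 463; total 1475.
{B}: P→B 14·23=322, Q→B 2·20=40, R→B 12·8=96, S→B 7·25=175, T→B 13·25=325, U→B 11·6=66, V→B 5·19=95, W→B 2·8=16. Service 1135; fixed 348; total 1483.
{B, C}: service 674 + fixed 836 = 1510
{A, B, C}: service 668 + fixed 1299 = 1967
(All 7 nonempty subsets were checked; A only is lowest.)

Open A only; minimum total cost 1475.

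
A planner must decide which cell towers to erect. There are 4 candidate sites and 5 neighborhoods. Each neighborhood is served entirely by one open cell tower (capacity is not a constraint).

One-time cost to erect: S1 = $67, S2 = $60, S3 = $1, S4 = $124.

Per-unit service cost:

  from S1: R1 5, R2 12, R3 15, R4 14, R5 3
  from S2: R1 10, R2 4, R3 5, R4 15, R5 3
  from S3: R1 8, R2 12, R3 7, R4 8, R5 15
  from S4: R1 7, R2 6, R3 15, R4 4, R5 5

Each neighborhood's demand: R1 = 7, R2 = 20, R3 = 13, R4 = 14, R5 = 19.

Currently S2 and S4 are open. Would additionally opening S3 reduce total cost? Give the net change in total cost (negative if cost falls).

No — net change +1 (cost rises by 1).

Current service cost with {S2, S4}: 307.
Adding S3: each neighborhood re-picks its cheapest; new service cost 307, saving 0.
Extra fixed cost: 1. Net change = 1 − 0 = 1.
(Totals: 491 → 492.)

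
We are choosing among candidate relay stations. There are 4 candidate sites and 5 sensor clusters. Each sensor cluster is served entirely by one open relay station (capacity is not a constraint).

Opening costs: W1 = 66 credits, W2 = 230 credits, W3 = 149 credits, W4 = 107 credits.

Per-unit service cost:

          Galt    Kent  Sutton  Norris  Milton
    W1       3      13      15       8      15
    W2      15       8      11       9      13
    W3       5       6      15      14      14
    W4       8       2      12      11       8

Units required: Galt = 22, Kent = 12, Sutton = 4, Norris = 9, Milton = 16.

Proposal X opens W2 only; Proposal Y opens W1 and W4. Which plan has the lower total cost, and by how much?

Proposal Y is cheaper by 478.

Proposal X: {W2}: Galt→W2 15·22=330, Kent→W2 8·12=96, Sutton→W2 11·4=44, Norris→W2 9·9=81, Milton→W2 13·16=208. Service 759; fixed 230; total 989.
Proposal Y: {W1, W4}: Galt→W1 3·22=66, Kent→W4 2·12=24, Sutton→W4 12·4=48, Norris→W1 8·9=72, Milton→W4 8·16=128. Service 338; fixed 173; total 511.
Difference: |989 − 511| = 478.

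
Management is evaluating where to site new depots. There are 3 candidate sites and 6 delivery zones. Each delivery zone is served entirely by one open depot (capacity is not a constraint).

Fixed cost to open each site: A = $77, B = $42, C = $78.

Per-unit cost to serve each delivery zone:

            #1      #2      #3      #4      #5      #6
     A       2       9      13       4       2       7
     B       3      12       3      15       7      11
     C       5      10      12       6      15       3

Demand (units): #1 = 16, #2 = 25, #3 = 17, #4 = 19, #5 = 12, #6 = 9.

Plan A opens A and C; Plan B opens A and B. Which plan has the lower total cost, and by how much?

Plan A: {A, C}: #1→A 2·16=32, #2→A 9·25=225, #3→C 12·17=204, #4→A 4·19=76, #5→A 2·12=24, #6→C 3·9=27. Service 588; fixed 155; total 743.
Plan B: {A, B}: #1→A 2·16=32, #2→A 9·25=225, #3→B 3·17=51, #4→A 4·19=76, #5→A 2·12=24, #6→A 7·9=63. Service 471; fixed 119; total 590.
Difference: |743 − 590| = 153.

Plan B is cheaper by 153.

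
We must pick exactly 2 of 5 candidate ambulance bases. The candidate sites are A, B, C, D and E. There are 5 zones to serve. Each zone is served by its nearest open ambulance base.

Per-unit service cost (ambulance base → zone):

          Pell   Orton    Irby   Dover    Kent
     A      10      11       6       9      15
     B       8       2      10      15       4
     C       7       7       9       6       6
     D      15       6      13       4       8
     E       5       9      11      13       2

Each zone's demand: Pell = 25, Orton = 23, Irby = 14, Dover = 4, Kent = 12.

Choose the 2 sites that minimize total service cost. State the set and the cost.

Choose B and E; total service cost 387.

With exactly 2 open, each zone uses its cheapest among the chosen.
{B, E}: Pell→E 5·25=125, Orton→B 2·23=46, Irby→B 10·14=140, Dover→E 13·4=52, Kent→E 2·12=24. Service cost 387.
{A, B}: service cost 414
{B, C}: service cost 419
Among all 10 size-2 choices, {B, E} is lowest.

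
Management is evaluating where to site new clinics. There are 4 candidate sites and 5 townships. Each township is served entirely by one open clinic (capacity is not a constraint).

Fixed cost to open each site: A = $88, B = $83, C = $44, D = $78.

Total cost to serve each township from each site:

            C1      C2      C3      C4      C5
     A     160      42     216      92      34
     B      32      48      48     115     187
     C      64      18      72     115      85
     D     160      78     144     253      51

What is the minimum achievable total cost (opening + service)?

Minimum total cost: 398

For any fixed open set, each township goes to its cheapest open site; total = fixed + service.
{C}: C1→C 64, C2→C 18, C3→C 72, C4→C 115, C5→C 85. Service 354; fixed 44; total 398.
{A, C}: service 280 + fixed 132 = 412
{A, B}: service 248 + fixed 171 = 419
{A, B, C, D}: service 224 + fixed 293 = 517
(All 15 nonempty subsets were checked; C only is lowest.)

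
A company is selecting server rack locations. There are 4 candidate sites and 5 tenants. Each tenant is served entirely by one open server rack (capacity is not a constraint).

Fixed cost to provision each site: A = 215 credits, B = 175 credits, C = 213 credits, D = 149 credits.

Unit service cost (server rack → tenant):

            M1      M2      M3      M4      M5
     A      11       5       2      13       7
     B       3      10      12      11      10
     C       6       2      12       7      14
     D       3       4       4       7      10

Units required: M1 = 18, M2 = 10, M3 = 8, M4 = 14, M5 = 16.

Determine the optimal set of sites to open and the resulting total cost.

For any fixed open set, each tenant goes to its cheapest open site; total = fixed + service.
{D}: M1→D 3·18=54, M2→D 4·10=40, M3→D 4·8=32, M4→D 7·14=98, M5→D 10·16=160. Service 384; fixed 149; total 533.
{A, D}: service 320 + fixed 364 = 684
{B, D}: service 384 + fixed 324 = 708
{A, B, C, D}: M1→B 3·18=54, M2→C 2·10=20, M3→A 2·8=16, M4→C 7·14=98, M5→A 7·16=112. Service 300; fixed 752; total 1052.
No other subset beats 533.

Open D only; minimum total cost 533.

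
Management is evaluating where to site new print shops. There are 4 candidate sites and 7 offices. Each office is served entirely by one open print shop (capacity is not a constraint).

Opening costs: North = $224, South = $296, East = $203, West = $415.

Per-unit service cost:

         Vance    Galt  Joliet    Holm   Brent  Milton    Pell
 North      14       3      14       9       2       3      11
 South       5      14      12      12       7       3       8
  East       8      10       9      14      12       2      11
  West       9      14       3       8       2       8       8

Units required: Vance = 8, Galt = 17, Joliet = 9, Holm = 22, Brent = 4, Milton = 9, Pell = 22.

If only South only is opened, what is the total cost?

Each office is assigned to its cheapest site among the open ones.
{South}: Vance→South 5·8=40, Galt→South 14·17=238, Joliet→South 12·9=108, Holm→South 12·22=264, Brent→South 7·4=28, Milton→South 3·9=27, Pell→South 8·22=176. Service 881; fixed 296; total 1177.

Total cost: 1177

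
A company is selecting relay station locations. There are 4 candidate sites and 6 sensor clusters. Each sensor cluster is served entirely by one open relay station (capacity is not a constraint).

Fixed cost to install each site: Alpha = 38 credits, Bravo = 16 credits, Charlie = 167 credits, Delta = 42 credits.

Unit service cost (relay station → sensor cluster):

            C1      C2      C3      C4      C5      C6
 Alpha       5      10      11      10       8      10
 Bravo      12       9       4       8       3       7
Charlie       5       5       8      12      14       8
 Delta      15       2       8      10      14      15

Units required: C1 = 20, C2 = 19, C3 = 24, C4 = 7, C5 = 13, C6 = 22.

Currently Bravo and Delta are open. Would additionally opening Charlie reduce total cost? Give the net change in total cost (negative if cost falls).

Current service cost with {Bravo, Delta}: 623.
Adding Charlie: each sensor cluster re-picks its cheapest; new service cost 483, saving 140.
Extra fixed cost: 167. Net change = 167 − 140 = 27.
(Totals: 681 → 708.)

No — net change +27 (cost rises by 27).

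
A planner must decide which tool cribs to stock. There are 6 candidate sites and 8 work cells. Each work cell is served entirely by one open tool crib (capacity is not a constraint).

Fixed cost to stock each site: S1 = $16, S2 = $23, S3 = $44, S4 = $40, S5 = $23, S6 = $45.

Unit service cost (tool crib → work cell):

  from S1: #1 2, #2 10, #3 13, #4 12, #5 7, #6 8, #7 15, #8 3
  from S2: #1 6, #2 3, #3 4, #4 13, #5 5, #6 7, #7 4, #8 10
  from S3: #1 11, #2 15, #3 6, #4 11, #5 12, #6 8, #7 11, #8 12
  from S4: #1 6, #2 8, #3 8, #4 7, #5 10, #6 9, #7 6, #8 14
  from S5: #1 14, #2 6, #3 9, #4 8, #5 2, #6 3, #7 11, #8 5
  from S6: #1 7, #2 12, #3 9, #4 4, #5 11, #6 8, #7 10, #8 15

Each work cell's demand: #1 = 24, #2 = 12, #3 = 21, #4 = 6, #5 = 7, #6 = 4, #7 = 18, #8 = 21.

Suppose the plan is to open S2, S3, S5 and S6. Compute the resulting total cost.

Each work cell is assigned to its cheapest site among the open ones.
{S2, S3, S5, S6}: #1→S2 6·24=144, #2→S2 3·12=36, #3→S2 4·21=84, #4→S6 4·6=24, #5→S5 2·7=14, #6→S5 3·4=12, #7→S2 4·18=72, #8→S5 5·21=105. Service 491; fixed 135; total 626.

Total cost: 626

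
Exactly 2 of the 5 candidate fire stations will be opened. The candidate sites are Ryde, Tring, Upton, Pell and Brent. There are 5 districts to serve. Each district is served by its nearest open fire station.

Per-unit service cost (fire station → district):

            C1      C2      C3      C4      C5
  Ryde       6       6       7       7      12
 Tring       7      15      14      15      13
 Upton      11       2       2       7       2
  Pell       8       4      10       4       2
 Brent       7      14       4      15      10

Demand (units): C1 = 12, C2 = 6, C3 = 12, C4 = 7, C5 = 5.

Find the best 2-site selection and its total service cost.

With exactly 2 open, each district uses its cheapest among the chosen.
{Ryde, Upton}: C1→Ryde 6·12=72, C2→Upton 2·6=12, C3→Upton 2·12=24, C4→Ryde 7·7=49, C5→Upton 2·5=10. Service cost 167.
{Upton, Pell}: service cost 170
{Tring, Upton}: service cost 179
Among all 10 size-2 choices, {Ryde, Upton} is lowest.

Choose Ryde and Upton; total service cost 167.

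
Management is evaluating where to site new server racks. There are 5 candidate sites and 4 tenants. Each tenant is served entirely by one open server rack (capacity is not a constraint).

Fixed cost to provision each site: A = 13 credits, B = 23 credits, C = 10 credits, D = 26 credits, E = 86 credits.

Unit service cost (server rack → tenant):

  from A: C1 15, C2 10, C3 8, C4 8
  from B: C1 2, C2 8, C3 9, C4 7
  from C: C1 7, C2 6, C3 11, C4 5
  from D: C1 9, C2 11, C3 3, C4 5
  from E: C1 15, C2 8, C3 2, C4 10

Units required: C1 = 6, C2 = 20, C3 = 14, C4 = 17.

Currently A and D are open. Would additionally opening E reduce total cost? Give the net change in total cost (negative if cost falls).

No — net change +32 (cost rises by 32).

Current service cost with {A, D}: 381.
Adding E: each tenant re-picks its cheapest; new service cost 327, saving 54.
Extra fixed cost: 86. Net change = 86 − 54 = 32.
(Totals: 420 → 452.)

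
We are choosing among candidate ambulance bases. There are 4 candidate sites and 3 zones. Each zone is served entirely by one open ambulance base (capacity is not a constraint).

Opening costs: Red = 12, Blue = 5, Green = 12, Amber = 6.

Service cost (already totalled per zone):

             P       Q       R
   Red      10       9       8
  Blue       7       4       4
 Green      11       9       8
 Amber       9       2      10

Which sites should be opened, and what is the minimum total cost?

For any fixed open set, each zone goes to its cheapest open site; total = fixed + service.
{Blue}: P→Blue 7, Q→Blue 4, R→Blue 4. Service 15; fixed 5; total 20.
{Blue, Amber}: P→Blue 7, Q→Amber 2, R→Blue 4. Service 13; fixed 11; total 24.
{Amber}: service 21 + fixed 6 = 27
{Red, Blue, Green, Amber}: P→Blue 7, Q→Amber 2, R→Blue 4. Service 13; fixed 35; total 48.
No other subset beats 20.

Open Blue only; minimum total cost 20.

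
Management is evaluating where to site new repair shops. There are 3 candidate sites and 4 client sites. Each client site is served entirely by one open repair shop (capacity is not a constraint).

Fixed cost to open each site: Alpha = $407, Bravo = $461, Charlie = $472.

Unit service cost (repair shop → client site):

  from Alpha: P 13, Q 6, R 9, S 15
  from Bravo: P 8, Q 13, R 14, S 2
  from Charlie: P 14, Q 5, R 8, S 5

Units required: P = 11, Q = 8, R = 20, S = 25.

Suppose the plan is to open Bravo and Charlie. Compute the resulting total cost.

Total cost: 1271

Each client site is assigned to its cheapest site among the open ones.
{Bravo, Charlie}: P→Bravo 8·11=88, Q→Charlie 5·8=40, R→Charlie 8·20=160, S→Bravo 2·25=50. Service 338; fixed 933; total 1271.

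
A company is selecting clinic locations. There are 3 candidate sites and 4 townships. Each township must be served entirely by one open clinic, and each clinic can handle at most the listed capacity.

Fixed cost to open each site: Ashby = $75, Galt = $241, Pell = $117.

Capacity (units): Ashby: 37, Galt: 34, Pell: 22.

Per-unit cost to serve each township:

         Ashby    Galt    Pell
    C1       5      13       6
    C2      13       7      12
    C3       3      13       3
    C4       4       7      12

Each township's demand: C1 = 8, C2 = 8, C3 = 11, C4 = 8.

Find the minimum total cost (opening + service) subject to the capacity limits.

Minimum total cost: 284

Open {Ashby}: C1→Ashby 5·8=40, C2→Ashby 13·8=104, C3→Ashby 3·11=33, C4→Ashby 4·8=32.
Loads: Ashby carries 35/37. Service 209; fixed 75; total 284.
Next best feasible plan costs 393.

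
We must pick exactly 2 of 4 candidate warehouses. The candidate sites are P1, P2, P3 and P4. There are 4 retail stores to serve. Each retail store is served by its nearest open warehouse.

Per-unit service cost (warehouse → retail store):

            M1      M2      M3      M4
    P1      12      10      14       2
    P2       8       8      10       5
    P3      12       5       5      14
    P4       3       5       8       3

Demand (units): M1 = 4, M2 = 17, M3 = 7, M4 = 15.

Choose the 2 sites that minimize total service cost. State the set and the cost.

Choose P3 and P4; total service cost 177.

With exactly 2 open, each retail store uses its cheapest among the chosen.
{P3, P4}: M1→P4 3·4=12, M2→P3 5·17=85, M3→P3 5·7=35, M4→P4 3·15=45. Service cost 177.
{P1, P4}: service cost 183
{P1, P3}: service cost 198
Among all 6 size-2 choices, {P3, P4} is lowest.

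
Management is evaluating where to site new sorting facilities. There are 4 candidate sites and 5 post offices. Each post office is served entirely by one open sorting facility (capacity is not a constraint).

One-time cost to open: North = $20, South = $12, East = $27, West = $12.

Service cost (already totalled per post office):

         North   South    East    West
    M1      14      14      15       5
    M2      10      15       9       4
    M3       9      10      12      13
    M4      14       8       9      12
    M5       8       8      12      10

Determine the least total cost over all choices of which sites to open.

Minimum total cost: 56

For any fixed open set, each post office goes to its cheapest open site; total = fixed + service.
{West}: M1→West 5, M2→West 4, M3→West 13, M4→West 12, M5→West 10. Service 44; fixed 12; total 56.
{South, West}: M1→West 5, M2→West 4, M3→South 10, M4→South 8, M5→South 8. Service 35; fixed 24; total 59.
{South}: service 55 + fixed 12 = 67
{North, South, East, West}: M1→West 5, M2→West 4, M3→North 9, M4→South 8, M5→North 8. Service 34; fixed 71; total 105.
No other subset beats 56.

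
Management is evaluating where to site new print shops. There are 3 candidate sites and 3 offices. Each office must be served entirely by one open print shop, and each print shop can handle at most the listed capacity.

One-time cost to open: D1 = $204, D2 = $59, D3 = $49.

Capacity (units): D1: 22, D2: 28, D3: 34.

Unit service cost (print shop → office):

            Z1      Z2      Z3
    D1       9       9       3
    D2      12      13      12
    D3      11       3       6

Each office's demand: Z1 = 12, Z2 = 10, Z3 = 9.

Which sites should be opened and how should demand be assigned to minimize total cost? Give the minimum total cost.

Minimum total cost: 265

Open {D3}: Z1→D3 11·12=132, Z2→D3 3·10=30, Z3→D3 6·9=54.
Loads: D3 carries 31/34. Service 216; fixed 49; total 265.
Next best feasible plan costs 324.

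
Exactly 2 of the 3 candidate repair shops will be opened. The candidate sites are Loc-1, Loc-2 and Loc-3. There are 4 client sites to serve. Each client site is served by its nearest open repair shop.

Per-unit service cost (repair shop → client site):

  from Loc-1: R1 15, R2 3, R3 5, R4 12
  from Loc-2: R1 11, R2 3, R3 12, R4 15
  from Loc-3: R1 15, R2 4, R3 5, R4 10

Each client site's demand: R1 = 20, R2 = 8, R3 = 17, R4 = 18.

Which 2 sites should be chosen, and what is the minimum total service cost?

With exactly 2 open, each client site uses its cheapest among the chosen.
{Loc-2, Loc-3}: R1→Loc-2 11·20=220, R2→Loc-2 3·8=24, R3→Loc-3 5·17=85, R4→Loc-3 10·18=180. Service cost 509.
{Loc-1, Loc-2}: service cost 545
{Loc-1, Loc-3}: service cost 589
Among all 3 size-2 choices, {Loc-2, Loc-3} is lowest.

Choose Loc-2 and Loc-3; total service cost 509.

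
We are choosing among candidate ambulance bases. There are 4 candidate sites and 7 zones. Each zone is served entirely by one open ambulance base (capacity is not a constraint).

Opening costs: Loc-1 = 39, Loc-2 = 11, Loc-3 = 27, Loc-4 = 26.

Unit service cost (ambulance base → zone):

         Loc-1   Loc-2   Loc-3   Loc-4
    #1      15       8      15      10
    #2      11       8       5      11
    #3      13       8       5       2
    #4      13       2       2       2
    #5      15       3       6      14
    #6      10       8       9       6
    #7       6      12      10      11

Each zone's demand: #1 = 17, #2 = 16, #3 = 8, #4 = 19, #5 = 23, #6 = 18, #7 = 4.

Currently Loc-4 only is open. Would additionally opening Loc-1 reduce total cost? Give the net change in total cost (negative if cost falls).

No — net change +19 (cost rises by 19).

Current service cost with {Loc-4}: 874.
Adding Loc-1: each zone re-picks its cheapest; new service cost 854, saving 20.
Extra fixed cost: 39. Net change = 39 − 20 = 19.
(Totals: 900 → 919.)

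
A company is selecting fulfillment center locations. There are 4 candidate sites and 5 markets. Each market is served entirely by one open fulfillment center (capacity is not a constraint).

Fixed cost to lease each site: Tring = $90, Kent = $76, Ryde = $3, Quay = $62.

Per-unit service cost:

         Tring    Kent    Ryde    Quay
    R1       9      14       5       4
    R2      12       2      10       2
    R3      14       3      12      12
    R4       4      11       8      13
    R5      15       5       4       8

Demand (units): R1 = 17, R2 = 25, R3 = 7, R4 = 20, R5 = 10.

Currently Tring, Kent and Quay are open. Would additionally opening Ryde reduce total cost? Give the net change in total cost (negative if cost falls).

Yes — net change −7 (cost falls by 7).

Current service cost with {Tring, Kent, Quay}: 269.
Adding Ryde: each market re-picks its cheapest; new service cost 259, saving 10.
Extra fixed cost: 3. Net change = 3 − 10 = -7.
(Totals: 497 → 490.)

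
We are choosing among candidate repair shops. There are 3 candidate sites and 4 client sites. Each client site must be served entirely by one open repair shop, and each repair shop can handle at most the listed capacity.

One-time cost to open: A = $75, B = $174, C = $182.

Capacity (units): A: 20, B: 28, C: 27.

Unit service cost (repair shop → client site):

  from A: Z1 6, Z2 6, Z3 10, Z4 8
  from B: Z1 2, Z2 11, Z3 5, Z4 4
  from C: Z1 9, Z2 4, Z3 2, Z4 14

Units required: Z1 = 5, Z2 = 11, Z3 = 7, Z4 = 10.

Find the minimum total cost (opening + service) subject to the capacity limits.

Minimum total cost: 400

Open {A, B}: Z1→B 2·5=10, Z2→A 6·11=66, Z3→B 5·7=35, Z4→B 4·10=40.
Loads: A carries 11/20, B carries 22/28. Service 151; fixed 249; total 400.
Next best feasible plan costs 420.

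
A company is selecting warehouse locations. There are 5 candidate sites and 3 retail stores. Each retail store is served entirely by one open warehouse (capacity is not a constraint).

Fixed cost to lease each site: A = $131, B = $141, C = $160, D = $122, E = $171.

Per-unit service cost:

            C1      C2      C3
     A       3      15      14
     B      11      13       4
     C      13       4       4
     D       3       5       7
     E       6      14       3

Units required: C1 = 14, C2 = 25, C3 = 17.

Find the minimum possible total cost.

For any fixed open set, each retail store goes to its cheapest open site; total = fixed + service.
{D}: C1→D 3·14=42, C2→D 5·25=125, C3→D 7·17=119. Service 286; fixed 122; total 408.
{C, D}: C1→D 3·14=42, C2→C 4·25=100, C3→C 4·17=68. Service 210; fixed 282; total 492.
{B, D}: service 235 + fixed 263 = 498
{A, B, C, D, E}: service 193 + fixed 725 = 918
No other subset beats 408.

Minimum total cost: 408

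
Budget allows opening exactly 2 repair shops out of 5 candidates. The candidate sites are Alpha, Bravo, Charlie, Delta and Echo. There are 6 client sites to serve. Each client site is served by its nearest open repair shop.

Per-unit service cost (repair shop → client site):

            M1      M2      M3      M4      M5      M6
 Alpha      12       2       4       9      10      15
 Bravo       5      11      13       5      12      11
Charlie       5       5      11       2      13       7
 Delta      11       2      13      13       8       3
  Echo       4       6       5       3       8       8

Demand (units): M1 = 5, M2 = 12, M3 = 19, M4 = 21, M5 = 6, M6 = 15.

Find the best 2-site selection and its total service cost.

Choose Delta and Echo; total service cost 295.

With exactly 2 open, each client site uses its cheapest among the chosen.
{Delta, Echo}: M1→Echo 4·5=20, M2→Delta 2·12=24, M3→Echo 5·19=95, M4→Echo 3·21=63, M5→Delta 8·6=48, M6→Delta 3·15=45. Service cost 295.
{Alpha, Charlie}: service cost 332
{Alpha, Echo}: service cost 351
Among all 10 size-2 choices, {Delta, Echo} is lowest.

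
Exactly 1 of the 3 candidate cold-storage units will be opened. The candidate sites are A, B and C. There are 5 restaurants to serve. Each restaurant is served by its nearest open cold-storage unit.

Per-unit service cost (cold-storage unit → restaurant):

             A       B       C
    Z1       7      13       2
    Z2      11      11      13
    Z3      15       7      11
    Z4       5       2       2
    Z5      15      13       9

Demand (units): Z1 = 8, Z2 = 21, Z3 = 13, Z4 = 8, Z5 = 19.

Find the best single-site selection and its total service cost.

Choose C only; total service cost 619.

With exactly 1 open, each restaurant uses its cheapest among the chosen.
{C}: Z1→C 2·8=16, Z2→C 13·21=273, Z3→C 11·13=143, Z4→C 2·8=16, Z5→C 9·19=171. Service cost 619.
{B}: service cost 689
{A}: service cost 807
Among all 3 size-1 choices, {C} is lowest.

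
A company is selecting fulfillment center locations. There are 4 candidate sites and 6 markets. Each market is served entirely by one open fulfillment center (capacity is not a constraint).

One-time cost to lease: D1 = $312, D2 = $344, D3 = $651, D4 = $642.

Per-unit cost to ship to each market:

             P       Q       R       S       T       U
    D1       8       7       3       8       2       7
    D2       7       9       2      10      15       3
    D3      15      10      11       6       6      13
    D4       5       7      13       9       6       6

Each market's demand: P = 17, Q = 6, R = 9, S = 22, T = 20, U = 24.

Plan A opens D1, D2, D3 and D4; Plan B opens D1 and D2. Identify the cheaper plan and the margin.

Plan A: {D1, D2, D3, D4}: P→D4 5·17=85, Q→D1 7·6=42, R→D2 2·9=18, S→D3 6·22=132, T→D1 2·20=40, U→D2 3·24=72. Service 389; fixed 1949; total 2338.
Plan B: {D1, D2}: P→D2 7·17=119, Q→D1 7·6=42, R→D2 2·9=18, S→D1 8·22=176, T→D1 2·20=40, U→D2 3·24=72. Service 467; fixed 656; total 1123.
Difference: |2338 − 1123| = 1215.

Plan B is cheaper by 1215.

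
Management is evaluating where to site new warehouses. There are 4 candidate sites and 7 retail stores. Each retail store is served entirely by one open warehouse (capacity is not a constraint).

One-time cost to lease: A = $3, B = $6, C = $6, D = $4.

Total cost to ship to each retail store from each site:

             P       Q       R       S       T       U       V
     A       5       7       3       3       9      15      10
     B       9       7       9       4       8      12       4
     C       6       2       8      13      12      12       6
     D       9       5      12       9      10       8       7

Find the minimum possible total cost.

For any fixed open set, each retail store goes to its cheapest open site; total = fixed + service.
{A, D}: P→A 5, Q→D 5, R→A 3, S→A 3, T→A 9, U→D 8, V→D 7. Service 40; fixed 7; total 47.
{A, B, D}: service 36 + fixed 13 = 49
{A, C}: P→A 5, Q→C 2, R→A 3, S→A 3, T→A 9, U→C 12, V→C 6. Service 40; fixed 9; total 49.
{A, B, C, D}: service 33 + fixed 19 = 52
No other subset beats 47.

Minimum total cost: 47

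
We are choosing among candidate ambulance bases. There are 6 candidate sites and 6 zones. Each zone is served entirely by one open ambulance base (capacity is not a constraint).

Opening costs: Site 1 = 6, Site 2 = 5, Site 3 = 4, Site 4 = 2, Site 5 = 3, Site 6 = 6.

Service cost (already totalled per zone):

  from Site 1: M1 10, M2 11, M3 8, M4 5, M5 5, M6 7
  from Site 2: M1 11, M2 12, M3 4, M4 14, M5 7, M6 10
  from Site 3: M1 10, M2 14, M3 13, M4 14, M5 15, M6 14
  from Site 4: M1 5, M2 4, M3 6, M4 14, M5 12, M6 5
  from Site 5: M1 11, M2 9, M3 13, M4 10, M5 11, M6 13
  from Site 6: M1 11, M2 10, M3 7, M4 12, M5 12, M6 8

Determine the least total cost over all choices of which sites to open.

For any fixed open set, each zone goes to its cheapest open site; total = fixed + service.
{Site 1, Site 4}: M1→Site 4 5, M2→Site 4 4, M3→Site 4 6, M4→Site 1 5, M5→Site 1 5, M6→Site 4 5. Service 30; fixed 8; total 38.
{Site 1, Site 2, Site 4}: M1→Site 4 5, M2→Site 4 4, M3→Site 2 4, M4→Site 1 5, M5→Site 1 5, M6→Site 4 5. Service 28; fixed 13; total 41.
{Site 1, Site 4, Site 5}: service 30 + fixed 11 = 41
{Site 1, Site 2, Site 3, Site 4, Site 5, Site 6}: service 28 + fixed 26 = 54
No other subset beats 38.

Minimum total cost: 38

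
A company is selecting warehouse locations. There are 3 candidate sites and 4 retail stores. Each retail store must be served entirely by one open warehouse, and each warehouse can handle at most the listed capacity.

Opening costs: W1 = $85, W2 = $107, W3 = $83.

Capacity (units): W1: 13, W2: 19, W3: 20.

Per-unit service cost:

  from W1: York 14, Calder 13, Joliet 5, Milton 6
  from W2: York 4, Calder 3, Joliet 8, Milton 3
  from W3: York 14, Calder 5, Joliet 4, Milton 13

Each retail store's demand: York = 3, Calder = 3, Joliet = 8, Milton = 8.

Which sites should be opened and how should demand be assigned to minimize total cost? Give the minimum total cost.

Minimum total cost: 267

Open {W2, W3}: York→W2 4·3=12, Calder→W2 3·3=9, Joliet→W3 4·8=32, Milton→W2 3·8=24.
Loads: W2 carries 14/19, W3 carries 8/20. Service 77; fixed 190; total 267.
Next best feasible plan costs 273.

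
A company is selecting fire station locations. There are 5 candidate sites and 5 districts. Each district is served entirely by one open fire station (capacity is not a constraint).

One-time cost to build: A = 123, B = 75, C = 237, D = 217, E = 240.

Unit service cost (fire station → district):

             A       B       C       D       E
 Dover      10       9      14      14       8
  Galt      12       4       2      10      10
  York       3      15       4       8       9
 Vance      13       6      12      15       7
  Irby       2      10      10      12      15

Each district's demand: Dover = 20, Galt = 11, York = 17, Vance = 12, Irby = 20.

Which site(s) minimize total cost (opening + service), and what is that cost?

Open A and B; minimum total cost 585.

For any fixed open set, each district goes to its cheapest open site; total = fixed + service.
{A, B}: Dover→B 9·20=180, Galt→B 4·11=44, York→A 3·17=51, Vance→B 6·12=72, Irby→A 2·20=40. Service 387; fixed 198; total 585.
{A}: service 579 + fixed 123 = 702
{A, B, C}: service 365 + fixed 435 = 800
{A, B, C, D, E}: Dover→E 8·20=160, Galt→C 2·11=22, York→A 3·17=51, Vance→B 6·12=72, Irby→A 2·20=40. Service 345; fixed 892; total 1237.
No other subset beats 585.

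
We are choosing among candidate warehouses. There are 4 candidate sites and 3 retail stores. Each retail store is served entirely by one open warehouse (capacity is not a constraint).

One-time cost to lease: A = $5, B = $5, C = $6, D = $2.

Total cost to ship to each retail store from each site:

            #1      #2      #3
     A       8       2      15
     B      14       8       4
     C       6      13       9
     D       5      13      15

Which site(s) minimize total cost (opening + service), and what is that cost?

Open A, B and D; minimum total cost 23.

For any fixed open set, each retail store goes to its cheapest open site; total = fixed + service.
{A, B, D}: #1→D 5, #2→A 2, #3→B 4. Service 11; fixed 12; total 23.
{A, B}: #1→A 8, #2→A 2, #3→B 4. Service 14; fixed 10; total 24.
{B, D}: service 17 + fixed 7 = 24
{A, B, C, D}: service 11 + fixed 18 = 29
No other subset beats 23.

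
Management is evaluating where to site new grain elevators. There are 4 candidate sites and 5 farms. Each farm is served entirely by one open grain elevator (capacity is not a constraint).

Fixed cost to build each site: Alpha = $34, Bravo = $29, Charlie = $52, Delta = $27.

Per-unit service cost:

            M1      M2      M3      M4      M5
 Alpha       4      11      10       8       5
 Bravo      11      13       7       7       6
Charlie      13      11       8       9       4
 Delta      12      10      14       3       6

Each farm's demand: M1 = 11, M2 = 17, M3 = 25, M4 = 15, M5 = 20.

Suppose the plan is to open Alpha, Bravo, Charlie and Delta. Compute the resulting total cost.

Total cost: 656

Each farm is assigned to its cheapest site among the open ones.
{Alpha, Bravo, Charlie, Delta}: M1→Alpha 4·11=44, M2→Delta 10·17=170, M3→Bravo 7·25=175, M4→Delta 3·15=45, M5→Charlie 4·20=80. Service 514; fixed 142; total 656.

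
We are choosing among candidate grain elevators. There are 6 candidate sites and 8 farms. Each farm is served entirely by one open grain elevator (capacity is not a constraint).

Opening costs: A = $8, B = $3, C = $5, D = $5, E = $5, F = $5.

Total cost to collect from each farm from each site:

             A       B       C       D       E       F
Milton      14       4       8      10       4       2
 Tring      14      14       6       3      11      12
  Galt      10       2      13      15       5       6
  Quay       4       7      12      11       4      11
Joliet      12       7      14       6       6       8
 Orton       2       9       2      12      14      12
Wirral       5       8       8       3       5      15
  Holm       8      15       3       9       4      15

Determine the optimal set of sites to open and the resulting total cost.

For any fixed open set, each farm goes to its cheapest open site; total = fixed + service.
{B, C, D}: Milton→B 4, Tring→D 3, Galt→B 2, Quay→B 7, Joliet→D 6, Orton→C 2, Wirral→D 3, Holm→C 3. Service 30; fixed 13; total 43.
{B, C, D, E}: Milton→B 4, Tring→D 3, Galt→B 2, Quay→E 4, Joliet→D 6, Orton→C 2, Wirral→D 3, Holm→C 3. Service 27; fixed 18; total 45.
{B, C, E}: service 32 + fixed 13 = 45
{A, B, C, D, E, F}: Milton→F 2, Tring→D 3, Galt→B 2, Quay→A 4, Joliet→D 6, Orton→A 2, Wirral→D 3, Holm→C 3. Service 25; fixed 31; total 56.
No other subset beats 43.

Open B, C and D; minimum total cost 43.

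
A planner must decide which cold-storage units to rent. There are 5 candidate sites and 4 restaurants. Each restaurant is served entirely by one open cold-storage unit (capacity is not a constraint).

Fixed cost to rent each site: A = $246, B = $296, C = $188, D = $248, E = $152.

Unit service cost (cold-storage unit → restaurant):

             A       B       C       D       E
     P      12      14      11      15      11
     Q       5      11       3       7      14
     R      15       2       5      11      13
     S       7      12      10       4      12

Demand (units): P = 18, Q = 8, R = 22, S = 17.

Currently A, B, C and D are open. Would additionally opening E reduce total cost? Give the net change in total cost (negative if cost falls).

No — net change +152 (cost rises by 152).

Current service cost with {A, B, C, D}: 334.
Adding E: each restaurant re-picks its cheapest; new service cost 334, saving 0.
Extra fixed cost: 152. Net change = 152 − 0 = 152.
(Totals: 1312 → 1464.)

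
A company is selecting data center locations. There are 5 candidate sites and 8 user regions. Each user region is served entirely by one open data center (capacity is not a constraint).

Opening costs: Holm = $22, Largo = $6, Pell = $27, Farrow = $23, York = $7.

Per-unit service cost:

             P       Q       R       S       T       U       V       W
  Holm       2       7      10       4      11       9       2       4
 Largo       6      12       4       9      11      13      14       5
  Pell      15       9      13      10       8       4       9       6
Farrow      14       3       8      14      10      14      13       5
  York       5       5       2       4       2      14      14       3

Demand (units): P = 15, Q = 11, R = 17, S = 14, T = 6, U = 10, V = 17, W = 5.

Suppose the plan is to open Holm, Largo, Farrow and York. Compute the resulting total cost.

Each user region is assigned to its cheapest site among the open ones.
{Holm, Largo, Farrow, York}: P→Holm 2·15=30, Q→Farrow 3·11=33, R→York 2·17=34, S→Holm 4·14=56, T→York 2·6=12, U→Holm 9·10=90, V→Holm 2·17=34, W→York 3·5=15. Service 304; fixed 58; total 362.

Total cost: 362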